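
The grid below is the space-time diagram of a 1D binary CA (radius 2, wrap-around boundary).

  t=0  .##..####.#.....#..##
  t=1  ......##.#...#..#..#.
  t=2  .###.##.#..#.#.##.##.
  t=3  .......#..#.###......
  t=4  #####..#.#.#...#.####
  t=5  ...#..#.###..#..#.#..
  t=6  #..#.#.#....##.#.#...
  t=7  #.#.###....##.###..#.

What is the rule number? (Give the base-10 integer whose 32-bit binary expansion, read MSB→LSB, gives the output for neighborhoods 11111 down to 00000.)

1160154201

  #####|.  b31=0 t=4,i=0
  ####.|#  b30=1 t=0,i=7
  ###.#|.  b29=0 t=0,i=8
  ###..|.  b28=0 t=3,i=14
  ##.##|.  b27=0 t=0,i=0
  ##.#.|#  b26=1 t=0,i=9
  ##..#|.  b25=0 t=0,i=3
  ##...|#  b24=1 t=3,i=15
  #.###|.  b23=0 t=3,i=12
  #.##.|.  b22=0 t=0,i=1
  #.#.#|#  b21=1 t=2,i=13
  #.#..|.  b20=0 t=0,i=10
  #..##|.  b19=0 t=0,i=4
  #..#.|#  b18=1 t=1,i=15
  #...#|#  b17=1 t=1,i=11
  #....|.  b16=0 t=0,i=12
  .####|#  b15=1 t=0,i=6
  .###.|.  b14=0 t=2,i=2
  .##.#|.  b13=0 t=0,i=20
  .##..|.  b12=0 t=0,i=2
  .#.##|#  b11=1 t=2,i=14
  .#.#.|#  b10=1 t=2,i=12
  .#..#|.  b9=0 t=0,i=17
  .#...|.  b8=0 t=0,i=11
  ..###|.  b7=0 t=0,i=5
  ..##.|#  b6=1 t=0,i=19
  ..#.#|.  b5=0 t=2,i=11
  ..#..|#  b4=1 t=0,i=16
  ...##|#  b3=1 t=1,i=5
  ...#.|.  b2=0 t=0,i=15
  ....#|.  b1=0 t=0,i=14
  .....|#  b0=1 t=0,i=13
  bits 01000101001001101000110001011001 = 1160154201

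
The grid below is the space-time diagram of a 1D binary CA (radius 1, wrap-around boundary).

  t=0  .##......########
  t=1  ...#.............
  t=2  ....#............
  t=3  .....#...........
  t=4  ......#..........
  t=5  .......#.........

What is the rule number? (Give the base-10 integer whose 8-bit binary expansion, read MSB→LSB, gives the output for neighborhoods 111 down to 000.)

  ### -> .   bit 7 = 0  t=0,i=10
  ##. -> .   bit 6 = 0  t=0,i=2
  #.# -> .   bit 5 = 0  t=0,i=0
  #.. -> #   bit 4 = 1  t=0,i=3
  .## -> .   bit 3 = 0  t=0,i=1
  .#. -> .   bit 2 = 0  t=1,i=3
  ..# -> .   bit 1 = 0  t=0,i=8
  ... -> .   bit 0 = 0  t=0,i=4
  bits 00010000 = 16

16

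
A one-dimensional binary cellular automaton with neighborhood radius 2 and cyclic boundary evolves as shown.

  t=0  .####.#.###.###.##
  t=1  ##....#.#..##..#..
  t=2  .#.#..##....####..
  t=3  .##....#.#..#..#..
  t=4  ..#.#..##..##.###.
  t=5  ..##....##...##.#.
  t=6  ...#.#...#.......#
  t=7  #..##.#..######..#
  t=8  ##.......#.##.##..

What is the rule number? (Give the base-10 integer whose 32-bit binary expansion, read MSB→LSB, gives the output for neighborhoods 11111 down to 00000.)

2594510257

  [31] ##### => #  t=7,i=11
  [30] ####. => .  t=0,i=3
  [29] ###.# => .  t=0,i=4
  [28] ###.. => #  t=2,i=15
  [27] ##.## => #  t=0,i=0
  [26] ##.#. => .  t=0,i=5
  [25] ##..# => #  t=1,i=13
  [24] ##... => .  t=1,i=2
  [23] #.### => #  t=0,i=1
  [22] #.##. => .  t=0,i=16
  [21] #.#.# => #  t=0,i=6
  [20] #.#.. => .  t=1,i=8
  [19] #..## => .  t=1,i=10
  [18] #..#. => #  t=1,i=14
  [17] #...# => .  t=2,i=17
  [16] #.... => #  t=1,i=3
  [15] .#### => .  t=0,i=2
  [14] .###. => .  t=0,i=9
  [13] .##.# => .  t=0,i=17
  [12] .##.. => #  t=1,i=1
  [11] .#.## => .  t=0,i=7
  [10] .#.#. => #  t=1,i=7
  [9] .#..# => .  t=1,i=9
  [8] .#... => #  t=3,i=16
  [7] ..### => #  t=2,i=12
  [6] ..##. => .  t=1,i=0
  [5] ..#.# => #  t=1,i=6
  [4] ..#.. => #  t=1,i=15
  [3] ...## => .  t=2,i=11
  [2] ...#. => .  t=1,i=5
  [1] ....# => .  t=1,i=4
  [0] ..... => #  t=6,i=12
  bits 10011010101001010001010110110001 = 2594510257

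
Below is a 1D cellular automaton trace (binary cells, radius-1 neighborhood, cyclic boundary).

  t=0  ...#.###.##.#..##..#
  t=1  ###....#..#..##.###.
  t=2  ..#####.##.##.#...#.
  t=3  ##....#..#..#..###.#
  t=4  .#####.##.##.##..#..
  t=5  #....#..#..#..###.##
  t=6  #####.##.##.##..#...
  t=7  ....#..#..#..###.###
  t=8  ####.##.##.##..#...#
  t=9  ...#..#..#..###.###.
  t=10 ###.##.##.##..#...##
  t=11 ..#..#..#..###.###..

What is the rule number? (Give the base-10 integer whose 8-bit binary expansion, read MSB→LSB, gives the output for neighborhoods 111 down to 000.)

  nb ###: next=.  (t=0,i=6, bit7=0)
  nb ##.: next=#  (t=0,i=7, bit6=1)
  nb #.#: next=.  (t=0,i=4, bit5=0)
  nb #..: next=#  (t=0,i=0, bit4=1)
  nb .##: next=.  (t=0,i=5, bit3=0)
  nb .#.: next=.  (t=0,i=3, bit2=0)
  nb ..#: next=#  (t=0,i=2, bit1=1)
  nb ...: next=#  (t=0,i=1, bit0=1)
  bits 01010011 = 83

83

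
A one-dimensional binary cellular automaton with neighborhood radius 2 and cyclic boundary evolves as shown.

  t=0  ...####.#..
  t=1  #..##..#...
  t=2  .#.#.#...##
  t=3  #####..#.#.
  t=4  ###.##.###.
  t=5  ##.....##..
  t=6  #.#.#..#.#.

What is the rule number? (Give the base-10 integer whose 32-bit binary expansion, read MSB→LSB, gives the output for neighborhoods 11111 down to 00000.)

  ##### -> #   bit 31 = 1  t=3,i=2
  ####. -> .   bit 30 = 0  t=0,i=5
  ###.# -> .   bit 29 = 0  t=0,i=6
  ###.. -> #   bit 28 = 1  t=3,i=4
  ##.## -> .   bit 27 = 0  t=4,i=3
  ##.#. -> #   bit 26 = 1  t=0,i=7
  ##..# -> #   bit 25 = 1  t=1,i=5
  ##... -> #   bit 24 = 1  t=5,i=2
  #.### -> #   bit 23 = 1  t=3,i=0
  #.##. -> .   bit 22 = 0  t=4,i=4
  #.#.# -> #   bit 21 = 1  t=2,i=1
  #.#.. -> .   bit 20 = 0  t=0,i=8
  #..## -> .   bit 19 = 0  t=1,i=2
  #..#. -> .   bit 18 = 0  t=1,i=6
  #...# -> #   bit 17 = 1  t=1,i=9
  #.... -> .   bit 16 = 0  t=0,i=10
  .#### -> #   bit 15 = 1  t=0,i=4
  .###. -> #   bit 14 = 1  t=4,i=1
  .##.# -> .   bit 13 = 0  t=2,i=10
  .##.. -> .   bit 12 = 0  t=1,i=4
  .#.## -> .   bit 11 = 0  t=3,i=10
  .#.#. -> #   bit 10 = 1  t=2,i=2
  .#..# -> #   bit 9 = 1  t=1,i=1
  .#... -> .   bit 8 = 0  t=0,i=9
  ..### -> #   bit 7 = 1  t=0,i=3
  ..##. -> #   bit 6 = 1  t=1,i=3
  ..#.# -> #   bit 5 = 1  t=3,i=7
  ..#.. -> .   bit 4 = 0  t=1,i=0
  ...## -> .   bit 3 = 0  t=0,i=2
  ...#. -> #   bit 2 = 1  t=1,i=10
  ....# -> .   bit 1 = 0  t=0,i=1
  ..... -> #   bit 0 = 1  t=0,i=0
  bits 10010111101000101100011011100101 = 2544027365

2544027365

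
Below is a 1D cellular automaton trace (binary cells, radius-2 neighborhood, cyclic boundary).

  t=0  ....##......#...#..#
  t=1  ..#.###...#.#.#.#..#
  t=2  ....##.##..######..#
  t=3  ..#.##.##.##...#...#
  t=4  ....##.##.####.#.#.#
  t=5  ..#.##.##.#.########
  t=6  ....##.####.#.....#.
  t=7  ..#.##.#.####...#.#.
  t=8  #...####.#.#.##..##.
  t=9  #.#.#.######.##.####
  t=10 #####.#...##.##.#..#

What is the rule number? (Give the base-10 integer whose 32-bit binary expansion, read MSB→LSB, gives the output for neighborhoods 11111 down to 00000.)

1710912722

  [31] ##### => .  t=2,i=13
  [30] ####. => #  t=2,i=15
  [29] ###.# => #  t=4,i=13
  [28] ###.. => .  t=1,i=6
  [27] ##.## => .  t=2,i=6
  [26] ##.#. => #  t=4,i=14
  [25] ##..# => .  t=2,i=9
  [24] ##... => #  t=0,i=6
  [23] #.### => #  t=1,i=4
  [22] #.##. => #  t=2,i=7
  [21] #.#.# => #  t=1,i=12
  [20] #.#.. => #  t=1,i=16
  [19] #..## => #  t=2,i=10
  [18] #..#. => .  t=0,i=18
  [17] #...# => #  t=0,i=14
  [16] #.... => .  t=0,i=1
  [15] .#### => .  t=2,i=12
  [14] .###. => #  t=1,i=5
  [13] .##.# => #  t=2,i=5
  [12] .##.. => #  t=0,i=5
  [11] .#.## => .  t=1,i=3
  [10] .#.#. => #  t=1,i=11
  [9] .#..# => .  t=0,i=17
  [8] .#... => .  t=0,i=0
  [7] ..### => #  t=2,i=11
  [6] ..##. => #  t=0,i=4
  [5] ..#.# => .  t=1,i=2
  [4] ..#.. => #  t=0,i=12
  [3] ...## => .  t=0,i=3
  [2] ...#. => .  t=0,i=11
  [1] ....# => #  t=0,i=2
  [0] ..... => .  t=0,i=8
  bits 01100101111110100111010011010010 = 1710912722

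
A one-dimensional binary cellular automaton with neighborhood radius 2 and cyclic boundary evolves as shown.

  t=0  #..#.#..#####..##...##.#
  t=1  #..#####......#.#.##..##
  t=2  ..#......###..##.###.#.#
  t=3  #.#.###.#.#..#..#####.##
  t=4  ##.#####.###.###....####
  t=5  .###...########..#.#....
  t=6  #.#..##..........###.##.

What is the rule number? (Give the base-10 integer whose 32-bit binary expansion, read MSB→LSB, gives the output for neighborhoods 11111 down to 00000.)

752574009

  ##### -> .   bit 31 = 0  t=0,i=10
  ####. -> .   bit 30 = 0  t=0,i=11
  ###.# -> #   bit 29 = 1  t=2,i=19
  ###.. -> .   bit 28 = 0  t=0,i=12
  ##.## -> #   bit 27 = 1  t=0,i=22
  ##.#. -> #   bit 26 = 1  t=2,i=20
  ##..# -> .   bit 25 = 0  t=0,i=1
  ##... -> .   bit 24 = 0  t=0,i=17
  #.### -> #   bit 23 = 1  t=2,i=17
  #.##. -> #   bit 22 = 1  t=0,i=23
  #.#.# -> .   bit 21 = 0  t=1,i=16
  #.#.. -> #   bit 20 = 1  t=0,i=5
  #..## -> #   bit 19 = 1  t=0,i=7
  #..#. -> .   bit 18 = 0  t=0,i=2
  #...# -> #   bit 17 = 1  t=0,i=18
  #.... -> #   bit 16 = 1  t=1,i=9
  .#### -> .   bit 15 = 0  t=0,i=9
  .###. -> #   bit 14 = 1  t=1,i=23
  .##.# -> .   bit 13 = 0  t=0,i=21
  .##.. -> #   bit 12 = 1  t=0,i=0
  .#.## -> #   bit 11 = 1  t=1,i=17
  .#.#. -> #   bit 10 = 1  t=0,i=4
  .#..# -> #   bit 9 = 1  t=0,i=6
  .#... -> .   bit 8 = 0  t=2,i=3
  ..### -> .   bit 7 = 0  t=0,i=8
  ..##. -> .   bit 6 = 0  t=0,i=15
  ..#.# -> #   bit 5 = 1  t=0,i=3
  ..#.. -> #   bit 4 = 1  t=2,i=2
  ...## -> #   bit 3 = 1  t=0,i=19
  ...#. -> .   bit 2 = 0  t=1,i=13
  ....# -> .   bit 1 = 0  t=1,i=12
  ..... -> #   bit 0 = 1  t=1,i=10
  bits 00101100110110110101111000111001 = 752574009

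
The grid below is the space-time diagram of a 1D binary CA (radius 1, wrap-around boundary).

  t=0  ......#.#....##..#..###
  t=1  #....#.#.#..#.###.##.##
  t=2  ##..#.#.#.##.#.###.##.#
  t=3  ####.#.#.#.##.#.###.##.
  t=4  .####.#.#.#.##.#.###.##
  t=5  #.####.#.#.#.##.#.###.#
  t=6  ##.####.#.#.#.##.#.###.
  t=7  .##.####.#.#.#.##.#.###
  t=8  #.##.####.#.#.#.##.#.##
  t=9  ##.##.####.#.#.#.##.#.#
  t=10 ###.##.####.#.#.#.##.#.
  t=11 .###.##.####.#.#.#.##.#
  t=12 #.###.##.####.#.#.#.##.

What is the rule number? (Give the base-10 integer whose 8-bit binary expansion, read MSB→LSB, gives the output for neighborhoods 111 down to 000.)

  ###|#  b7=1 t=0,i=21
  ##.|#  b6=1 t=0,i=14
  #.#|#  b5=1 t=0,i=7
  #..|#  b4=1 t=0,i=0
  .##|.  b3=0 t=0,i=13
  .#.|.  b2=0 t=0,i=6
  ..#|#  b1=1 t=0,i=5
  ...|.  b0=0 t=0,i=1
  bits 11110010 = 242

242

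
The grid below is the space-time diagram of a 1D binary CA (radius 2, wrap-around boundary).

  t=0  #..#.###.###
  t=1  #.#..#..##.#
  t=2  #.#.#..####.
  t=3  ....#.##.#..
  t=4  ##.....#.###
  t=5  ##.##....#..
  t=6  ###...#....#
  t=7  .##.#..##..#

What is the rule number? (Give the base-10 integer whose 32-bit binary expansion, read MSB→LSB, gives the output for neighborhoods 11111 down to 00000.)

1486823873

  ##### -> .   bit 31 = 0  t=4,i=11
  ####. -> #   bit 30 = 1  t=0,i=11
  ###.# -> .   bit 29 = 0  t=0,i=7
  ###.. -> #   bit 28 = 1  t=0,i=0
  ##.## -> #   bit 27 = 1  t=0,i=8
  ##.#. -> .   bit 26 = 0  t=1,i=1
  ##..# -> .   bit 25 = 0  t=0,i=1
  ##... -> .   bit 24 = 0  t=4,i=2
  #.### -> #   bit 23 = 1  t=0,i=5
  #.##. -> .   bit 22 = 0  t=1,i=11
  #.#.# -> .   bit 21 = 0  t=2,i=0
  #.#.. -> #   bit 20 = 1  t=1,i=2
  #..## -> #   bit 19 = 1  t=1,i=7
  #..#. -> #   bit 18 = 1  t=0,i=2
  #...# -> #   bit 17 = 1  t=6,i=4
  #.... -> #   bit 16 = 1  t=3,i=11
  .#### -> .   bit 15 = 0  t=0,i=10
  .###. -> .   bit 14 = 0  t=0,i=6
  .##.# -> #   bit 13 = 1  t=1,i=0
  .##.. -> .   bit 12 = 0  t=5,i=4
  .#.## -> .   bit 11 = 0  t=0,i=4
  .#.#. -> .   bit 10 = 0  t=2,i=1
  .#..# -> .   bit 9 = 0  t=1,i=3
  .#... -> #   bit 8 = 1  t=3,i=10
  ..### -> #   bit 7 = 1  t=2,i=7
  ..##. -> #   bit 6 = 1  t=1,i=8
  ..#.# -> .   bit 5 = 0  t=0,i=3
  ..#.. -> .   bit 4 = 0  t=1,i=5
  ...## -> .   bit 3 = 0  t=6,i=10
  ...#. -> .   bit 2 = 0  t=3,i=3
  ....# -> .   bit 1 = 0  t=3,i=2
  ..... -> #   bit 0 = 1  t=3,i=0
  bits 01011000100111110010000111000001 = 1486823873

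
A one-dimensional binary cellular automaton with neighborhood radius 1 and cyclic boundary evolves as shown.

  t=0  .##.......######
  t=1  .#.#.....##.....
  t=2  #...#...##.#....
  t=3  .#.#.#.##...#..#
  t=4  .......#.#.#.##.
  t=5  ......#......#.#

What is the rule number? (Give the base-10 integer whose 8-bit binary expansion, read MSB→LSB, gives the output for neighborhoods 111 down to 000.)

26

  ### -> .   bit 7 = 0  t=0,i=11
  ##. -> .   bit 6 = 0  t=0,i=2
  #.# -> .   bit 5 = 0  t=0,i=0
  #.. -> #   bit 4 = 1  t=0,i=3
  .## -> #   bit 3 = 1  t=0,i=1
  .#. -> .   bit 2 = 0  t=1,i=1
  ..# -> #   bit 1 = 1  t=0,i=9
  ... -> .   bit 0 = 0  t=0,i=4
  bits 00011010 = 26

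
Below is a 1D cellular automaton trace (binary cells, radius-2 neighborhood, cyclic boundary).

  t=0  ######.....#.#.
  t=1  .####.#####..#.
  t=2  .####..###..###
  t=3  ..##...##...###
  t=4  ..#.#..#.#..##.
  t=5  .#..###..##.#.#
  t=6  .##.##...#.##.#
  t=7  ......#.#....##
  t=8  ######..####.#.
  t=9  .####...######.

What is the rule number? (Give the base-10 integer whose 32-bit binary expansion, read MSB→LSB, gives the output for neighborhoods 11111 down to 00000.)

3845506007

  ##### -> #   bit 31 = 1  t=0,i=2
  ####. -> #   bit 30 = 1  t=0,i=4
  ###.# -> #   bit 29 = 1  t=1,i=4
  ###.. -> .   bit 28 = 0  t=0,i=5
  ##.## -> .   bit 27 = 0  t=1,i=5
  ##.#. -> #   bit 26 = 1  t=5,i=11
  ##..# -> .   bit 25 = 0  t=1,i=11
  ##... -> #   bit 24 = 1  t=0,i=6
  #.### -> .   bit 23 = 0  t=0,i=0
  #.##. -> .   bit 22 = 0  t=6,i=1
  #.#.# -> #   bit 21 = 1  t=0,i=13
  #.#.. -> #   bit 20 = 1  t=4,i=4
  #..## -> .   bit 19 = 0  t=1,i=0
  #..#. -> #   bit 18 = 1  t=1,i=12
  #...# -> .   bit 17 = 0  t=3,i=5
  #.... -> #   bit 16 = 1  t=0,i=7
  .#### -> #   bit 15 = 1  t=0,i=1
  .###. -> #   bit 14 = 1  t=2,i=8
  .##.# -> .   bit 13 = 0  t=5,i=10
  .##.. -> .   bit 12 = 0  t=3,i=3
  .#.## -> .   bit 11 = 0  t=0,i=14
  .#.#. -> .   bit 10 = 0  t=0,i=12
  .#..# -> #   bit 9 = 1  t=1,i=14
  .#... -> #   bit 8 = 1  t=7,i=9
  ..### -> #   bit 7 = 1  t=1,i=1
  ..##. -> #   bit 6 = 1  t=3,i=2
  ..#.# -> .   bit 5 = 0  t=0,i=11
  ..#.. -> #   bit 4 = 1  t=1,i=13
  ...## -> .   bit 3 = 0  t=3,i=6
  ...#. -> #   bit 2 = 1  t=0,i=10
  ....# -> #   bit 1 = 1  t=0,i=9
  ..... -> #   bit 0 = 1  t=0,i=8
  bits 11100101001101011100001111010111 = 3845506007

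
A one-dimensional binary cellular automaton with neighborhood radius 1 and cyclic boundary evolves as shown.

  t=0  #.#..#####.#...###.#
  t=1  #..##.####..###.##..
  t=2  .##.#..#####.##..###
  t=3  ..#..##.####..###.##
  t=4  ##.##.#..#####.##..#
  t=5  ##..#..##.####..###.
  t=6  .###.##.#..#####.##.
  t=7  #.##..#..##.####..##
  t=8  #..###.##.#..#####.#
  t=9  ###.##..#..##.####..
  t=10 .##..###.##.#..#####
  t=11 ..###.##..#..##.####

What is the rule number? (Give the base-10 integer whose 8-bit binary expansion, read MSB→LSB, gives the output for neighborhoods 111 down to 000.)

211

  [7] ### => #  t=0,i=6
  [6] ##. => #  t=0,i=0
  [5] #.# => .  t=0,i=1
  [4] #.. => #  t=0,i=3
  [3] .## => .  t=0,i=5
  [2] .#. => .  t=0,i=2
  [1] ..# => #  t=0,i=4
  [0] ... => #  t=0,i=13
  bits 11010011 = 211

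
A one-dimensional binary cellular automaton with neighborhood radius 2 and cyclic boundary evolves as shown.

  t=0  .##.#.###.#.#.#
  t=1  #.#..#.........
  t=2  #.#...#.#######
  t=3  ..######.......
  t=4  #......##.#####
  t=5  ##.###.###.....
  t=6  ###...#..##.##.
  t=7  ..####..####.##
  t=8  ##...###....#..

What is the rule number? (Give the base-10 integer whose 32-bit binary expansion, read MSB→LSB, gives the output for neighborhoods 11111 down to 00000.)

  #####|.  b31=0 t=2,i=10
  ####.|.  b30=0 t=2,i=14
  ###.#|.  b29=0 t=0,i=8
  ###..|#  b28=1 t=3,i=7
  ##.##|#  b27=1 t=4,i=9
  ##.#.|.  b26=0 t=0,i=3
  ##..#|#  b25=1 t=7,i=0
  ##...|#  b24=1 t=3,i=8
  #.###|.  b23=0 t=0,i=6
  #.##.|.  b22=0 t=0,i=1
  #.#.#|.  b21=0 t=0,i=4
  #.#..|#  b20=1 t=1,i=2
  #..##|#  b19=1 t=6,i=8
  #..#.|.  b18=0 t=1,i=4
  #...#|#  b17=1 t=2,i=4
  #....|.  b16=0 t=1,i=7
  .####|.  b15=0 t=2,i=9
  .###.|.  b14=0 t=0,i=7
  .##.#|#  b13=1 t=0,i=2
  .##..|.  b12=0 t=7,i=14
  .#.##|#  b11=1 t=0,i=0
  .#.#.|.  b10=0 t=0,i=11
  .#..#|.  b9=0 t=1,i=3
  .#...|#  b8=1 t=1,i=6
  ..###|.  b7=0 t=3,i=2
  ..##.|#  b6=1 t=4,i=7
  ..#.#|#  b5=1 t=1,i=0
  ..#..|.  b4=0 t=1,i=5
  ...##|.  b3=0 t=3,i=1
  ...#.|#  b2=1 t=1,i=14
  ....#|#  b1=1 t=1,i=13
  .....|#  b0=1 t=1,i=8
  bits 00011011000110100010100101100111 = 454699367

454699367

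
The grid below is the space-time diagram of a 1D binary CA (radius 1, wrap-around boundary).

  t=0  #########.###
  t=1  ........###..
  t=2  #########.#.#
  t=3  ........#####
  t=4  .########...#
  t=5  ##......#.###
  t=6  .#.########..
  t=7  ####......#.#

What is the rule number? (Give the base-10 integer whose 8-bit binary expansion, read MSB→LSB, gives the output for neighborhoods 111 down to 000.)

111

  nb ###: next=.  (t=0,i=0, bit7=0)
  nb ##.: next=#  (t=0,i=8, bit6=1)
  nb #.#: next=#  (t=0,i=9, bit5=1)
  nb #..: next=.  (t=1,i=11, bit4=0)
  nb .##: next=#  (t=0,i=10, bit3=1)
  nb .#.: next=#  (t=2,i=10, bit2=1)
  nb ..#: next=#  (t=1,i=7, bit1=1)
  nb ...: next=#  (t=1,i=0, bit0=1)
  bits 01101111 = 111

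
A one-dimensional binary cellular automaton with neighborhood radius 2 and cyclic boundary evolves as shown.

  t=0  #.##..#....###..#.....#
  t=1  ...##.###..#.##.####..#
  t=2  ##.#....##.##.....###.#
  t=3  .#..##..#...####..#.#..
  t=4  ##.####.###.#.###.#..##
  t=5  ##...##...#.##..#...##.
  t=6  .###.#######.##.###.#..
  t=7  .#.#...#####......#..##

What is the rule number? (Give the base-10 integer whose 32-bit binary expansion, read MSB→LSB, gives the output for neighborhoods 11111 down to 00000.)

4079688181

  #####|#  b31=1 t=6,i=7
  ####.|#  b30=1 t=1,i=18
  ###.#|#  b29=1 t=2,i=1
  ###..|#  b28=1 t=0,i=13
  ##.##|.  b27=0 t=0,i=1
  ##.#.|.  b26=0 t=2,i=2
  ##..#|#  b25=1 t=0,i=4
  ##...|#  b24=1 t=2,i=13
  #.###|.  b23=0 t=1,i=6
  #.##.|.  b22=0 t=0,i=2
  #.#.#|#  b21=1 t=4,i=12
  #.#..|.  b20=0 t=2,i=3
  #..##|#  b19=1 t=3,i=3
  #..#.|.  b18=0 t=0,i=5
  #...#|#  b17=1 t=1,i=1
  #....|#  b16=1 t=0,i=8
  .####|.  b15=0 t=1,i=17
  .###.|.  b14=0 t=0,i=12
  .##.#|.  b13=0 t=0,i=0
  .##..|#  b12=1 t=0,i=3
  .#.##|#  b11=1 t=1,i=12
  .#.#.|.  b10=0 t=3,i=19
  .#..#|.  b9=0 t=3,i=2
  .#...|#  b8=1 t=0,i=7
  ..###|#  b7=1 t=0,i=11
  ..##.|#  b6=1 t=0,i=22
  ..#.#|#  b5=1 t=1,i=11
  ..#..|#  b4=1 t=0,i=6
  ...##|.  b3=0 t=0,i=10
  ...#.|#  b2=1 t=3,i=0
  ....#|.  b1=0 t=0,i=9
  .....|#  b0=1 t=0,i=19
  bits 11110011001010110001100111110101 = 4079688181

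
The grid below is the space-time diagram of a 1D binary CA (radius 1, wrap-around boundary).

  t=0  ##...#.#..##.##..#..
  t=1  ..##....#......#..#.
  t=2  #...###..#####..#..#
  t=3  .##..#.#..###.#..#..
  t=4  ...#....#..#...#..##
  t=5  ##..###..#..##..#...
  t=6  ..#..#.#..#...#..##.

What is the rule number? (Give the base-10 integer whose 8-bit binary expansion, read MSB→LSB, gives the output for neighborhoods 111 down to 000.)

145

  ### -> #   bit 7 = 1  t=2,i=5
  ##. -> .   bit 6 = 0  t=0,i=1
  #.# -> .   bit 5 = 0  t=0,i=6
  #.. -> #   bit 4 = 1  t=0,i=2
  .## -> .   bit 3 = 0  t=0,i=0
  .#. -> .   bit 2 = 0  t=0,i=5
  ..# -> .   bit 1 = 0  t=0,i=4
  ... -> #   bit 0 = 1  t=0,i=3
  bits 10010001 = 145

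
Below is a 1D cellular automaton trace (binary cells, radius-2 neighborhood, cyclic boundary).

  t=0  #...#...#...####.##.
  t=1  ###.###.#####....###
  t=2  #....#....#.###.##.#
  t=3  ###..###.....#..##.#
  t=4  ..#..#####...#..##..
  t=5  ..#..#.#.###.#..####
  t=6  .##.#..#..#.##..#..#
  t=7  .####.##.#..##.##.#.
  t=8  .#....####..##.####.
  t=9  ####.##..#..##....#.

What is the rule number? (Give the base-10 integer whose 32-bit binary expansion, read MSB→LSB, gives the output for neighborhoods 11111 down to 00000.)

  #####|#  b31=1 t=1,i=0
  ####.|.  b30=0 t=0,i=14
  ###.#|.  b29=0 t=0,i=15
  ###..|#  b28=1 t=1,i=12
  ##.##|.  b27=0 t=0,i=16
  ##.#.|#  b26=1 t=0,i=19
  ##..#|.  b25=0 t=3,i=3
  ##...|#  b24=1 t=1,i=13
  #.###|.  b23=0 t=1,i=4
  #.##.|#  b22=1 t=0,i=17
  #.#.#|#  b21=1 t=5,i=7
  #.#..|#  b20=1 t=0,i=0
  #..##|.  b19=0 t=3,i=4
  #..#.|#  b18=1 t=5,i=1
  #...#|#  b17=1 t=0,i=2
  #....|#  b16=1 t=1,i=14
  .####|.  b15=0 t=0,i=13
  .###.|#  b14=1 t=1,i=5
  .##.#|#  b13=1 t=0,i=18
  .##..|#  b12=1 t=2,i=0
  .#.##|.  b11=0 t=2,i=11
  .#.#.|.  b10=0 t=5,i=6
  .#..#|.  b9=0 t=3,i=14
  .#...|#  b8=1 t=0,i=1
  ..###|#  b7=1 t=0,i=12
  ..##.|#  b6=1 t=3,i=16
  ..#.#|.  b5=0 t=2,i=10
  ..#..|#  b4=1 t=0,i=4
  ...##|#  b3=1 t=0,i=11
  ...#.|.  b2=0 t=0,i=3
  ....#|.  b1=0 t=1,i=15
  .....|.  b0=0 t=3,i=10
  bits 10010101011101110111000111011000 = 2507633112

2507633112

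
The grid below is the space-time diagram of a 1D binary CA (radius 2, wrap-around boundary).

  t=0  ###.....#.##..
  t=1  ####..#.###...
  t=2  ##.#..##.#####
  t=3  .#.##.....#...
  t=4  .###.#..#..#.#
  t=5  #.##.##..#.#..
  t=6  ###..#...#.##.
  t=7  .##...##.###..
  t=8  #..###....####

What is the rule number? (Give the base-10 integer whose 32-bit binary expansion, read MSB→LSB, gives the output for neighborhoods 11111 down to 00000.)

  nb #####: next=.  (t=2,i=11, bit31=0)
  nb ####.: next=.  (t=1,i=2, bit30=0)
  nb ###.#: next=#  (t=2,i=1, bit29=1)
  nb ###..: next=#  (t=0,i=2, bit28=1)
  nb ##.##: next=.  (t=2,i=8, bit27=0)
  nb ##.#.: next=.  (t=2,i=2, bit26=0)
  nb ##..#: next=.  (t=0,i=12, bit25=0)
  nb ##...: next=#  (t=0,i=3, bit24=1)
  nb #.###: next=.  (t=1,i=8, bit23=0)
  nb #.##.: next=#  (t=0,i=10, bit22=1)
  nb #.#.#: next=.  (t=4,i=13, bit21=0)
  nb #.#..: next=#  (t=2,i=3, bit20=1)
  nb #..##: next=.  (t=0,i=13, bit19=0)
  nb #..#.: next=.  (t=1,i=5, bit18=0)
  nb #...#: next=#  (t=1,i=12, bit17=1)
  nb #....: next=.  (t=0,i=4, bit16=0)
  nb .####: next=#  (t=1,i=1, bit15=1)
  nb .###.: next=#  (t=0,i=1, bit14=1)
  nb .##.#: next=.  (t=2,i=7, bit13=0)
  nb .##..: next=.  (t=0,i=11, bit12=0)
  nb .#.##: next=#  (t=0,i=9, bit11=1)
  nb .#.#.: next=.  (t=4,i=12, bit10=0)
  nb .#..#: next=#  (t=2,i=4, bit9=1)
  nb .#...: next=#  (t=3,i=11, bit8=1)
  nb ..###: next=#  (t=0,i=0, bit7=1)
  nb ..##.: next=.  (t=2,i=6, bit6=0)
  nb ..#.#: next=#  (t=0,i=8, bit5=1)
  nb ..#..: next=.  (t=3,i=10, bit4=0)
  nb ...##: next=#  (t=1,i=13, bit3=1)
  nb ...#.: next=.  (t=0,i=7, bit2=0)
  nb ....#: next=#  (t=0,i=6, bit1=1)
  nb .....: next=.  (t=0,i=5, bit0=0)
  bits 00110001010100101100101110101010 = 827509674

827509674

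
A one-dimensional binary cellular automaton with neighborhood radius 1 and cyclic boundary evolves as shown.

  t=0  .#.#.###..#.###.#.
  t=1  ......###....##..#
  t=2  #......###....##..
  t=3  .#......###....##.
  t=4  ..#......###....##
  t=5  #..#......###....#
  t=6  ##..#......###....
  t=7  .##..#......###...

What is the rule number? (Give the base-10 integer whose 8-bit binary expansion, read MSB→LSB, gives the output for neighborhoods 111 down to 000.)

  ### -> #   bit 7 = 1  t=0,i=6
  ##. -> #   bit 6 = 1  t=0,i=7
  #.# -> .   bit 5 = 0  t=0,i=2
  #.. -> #   bit 4 = 1  t=0,i=8
  .## -> .   bit 3 = 0  t=0,i=5
  .#. -> .   bit 2 = 0  t=0,i=1
  ..# -> .   bit 1 = 0  t=0,i=0
  ... -> .   bit 0 = 0  t=1,i=1
  bits 11010000 = 208

208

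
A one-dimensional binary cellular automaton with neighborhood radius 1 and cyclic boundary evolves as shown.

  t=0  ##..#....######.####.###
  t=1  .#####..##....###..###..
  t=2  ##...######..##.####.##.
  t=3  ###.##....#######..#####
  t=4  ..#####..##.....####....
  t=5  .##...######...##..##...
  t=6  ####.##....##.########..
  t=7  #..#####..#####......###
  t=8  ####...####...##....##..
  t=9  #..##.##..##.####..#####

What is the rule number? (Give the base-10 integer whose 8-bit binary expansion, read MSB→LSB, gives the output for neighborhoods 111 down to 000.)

  nb ###: next=.  (t=0,i=0, bit7=0)
  nb ##.: next=#  (t=0,i=1, bit6=1)
  nb #.#: next=#  (t=0,i=15, bit5=1)
  nb #..: next=#  (t=0,i=2, bit4=1)
  nb .##: next=#  (t=0,i=9, bit3=1)
  nb .#.: next=#  (t=0,i=4, bit2=1)
  nb ..#: next=#  (t=0,i=3, bit1=1)
  nb ...: next=.  (t=0,i=6, bit0=0)
  bits 01111110 = 126

126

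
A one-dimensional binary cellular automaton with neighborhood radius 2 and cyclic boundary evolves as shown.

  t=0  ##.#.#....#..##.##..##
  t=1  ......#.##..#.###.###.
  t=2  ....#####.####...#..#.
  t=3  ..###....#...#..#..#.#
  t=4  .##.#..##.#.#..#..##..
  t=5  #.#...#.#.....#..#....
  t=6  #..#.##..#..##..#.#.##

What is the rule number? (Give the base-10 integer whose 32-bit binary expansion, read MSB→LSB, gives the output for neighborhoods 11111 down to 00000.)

  nb #####: next=.  (t=2,i=6, bit31=0)
  nb ####.: next=.  (t=0,i=0, bit30=0)
  nb ###.#: next=.  (t=0,i=1, bit29=0)
  nb ###..: next=#  (t=1,i=20, bit28=1)
  nb ##.##: next=#  (t=0,i=15, bit27=1)
  nb ##.#.: next=.  (t=0,i=2, bit26=0)
  nb ##..#: next=#  (t=0,i=18, bit25=1)
  nb ##...: next=.  (t=1,i=21, bit24=0)
  nb #.###: next=.  (t=1,i=14, bit23=0)
  nb #.##.: next=#  (t=0,i=16, bit22=1)
  nb #.#.#: next=.  (t=0,i=3, bit21=0)
  nb #.#..: next=.  (t=0,i=5, bit20=0)
  nb #..##: next=#  (t=0,i=12, bit19=1)
  nb #..#.: next=#  (t=1,i=11, bit18=1)
  nb #...#: next=.  (t=2,i=15, bit17=0)
  nb #....: next=.  (t=0,i=7, bit16=0)
  nb .####: next=.  (t=0,i=21, bit15=0)
  nb .###.: next=.  (t=1,i=15, bit14=0)
  nb .##.#: next=#  (t=0,i=14, bit13=1)
  nb .##..: next=.  (t=0,i=17, bit12=0)
  nb .#.##: next=#  (t=1,i=7, bit11=1)
  nb .#.#.: next=.  (t=0,i=4, bit10=0)
  nb .#..#: next=.  (t=0,i=11, bit9=0)
  nb .#...: next=#  (t=0,i=6, bit8=1)
  nb ..###: next=#  (t=0,i=20, bit7=1)
  nb ..##.: next=.  (t=0,i=13, bit6=0)
  nb ..#.#: next=#  (t=1,i=6, bit5=1)
  nb ..#..: next=.  (t=0,i=10, bit4=0)
  nb ...##: next=#  (t=2,i=3, bit3=1)
  nb ...#.: next=#  (t=0,i=9, bit2=1)
  nb ....#: next=#  (t=0,i=8, bit1=1)
  nb .....: next=.  (t=1,i=1, bit0=0)
  bits 00011010010011000010100110101110 = 441199022

441199022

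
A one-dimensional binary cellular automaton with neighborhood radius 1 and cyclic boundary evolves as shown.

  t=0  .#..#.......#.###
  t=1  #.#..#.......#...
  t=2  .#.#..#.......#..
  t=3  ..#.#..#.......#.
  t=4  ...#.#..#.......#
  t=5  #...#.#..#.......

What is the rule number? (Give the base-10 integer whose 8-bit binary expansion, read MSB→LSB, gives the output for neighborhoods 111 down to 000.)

  ### -> .   bit 7 = 0  t=0,i=15
  ##. -> .   bit 6 = 0  t=0,i=16
  #.# -> #   bit 5 = 1  t=0,i=0
  #.. -> #   bit 4 = 1  t=0,i=2
  .## -> .   bit 3 = 0  t=0,i=14
  .#. -> .   bit 2 = 0  t=0,i=1
  ..# -> .   bit 1 = 0  t=0,i=3
  ... -> .   bit 0 = 0  t=0,i=6
  bits 00110000 = 48

48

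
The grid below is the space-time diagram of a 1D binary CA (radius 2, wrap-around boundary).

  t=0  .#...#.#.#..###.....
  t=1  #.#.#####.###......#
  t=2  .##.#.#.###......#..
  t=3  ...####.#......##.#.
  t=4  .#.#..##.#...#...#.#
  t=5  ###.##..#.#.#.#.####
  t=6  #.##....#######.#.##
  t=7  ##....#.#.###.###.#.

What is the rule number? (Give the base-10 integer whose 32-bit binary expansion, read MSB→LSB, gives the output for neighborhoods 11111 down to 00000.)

  nb #####: next=#  (t=1,i=6, bit31=1)
  nb ####.: next=.  (t=1,i=7, bit30=0)
  nb ###.#: next=#  (t=1,i=8, bit29=1)
  nb ###..: next=.  (t=0,i=14, bit28=0)
  nb ##.##: next=#  (t=1,i=9, bit27=1)
  nb ##.#.: next=#  (t=1,i=1, bit26=1)
  nb ##..#: next=.  (t=5,i=6, bit25=0)
  nb ##...: next=.  (t=0,i=15, bit24=0)
  nb #.###: next=#  (t=1,i=4, bit23=1)
  nb #.##.: next=.  (t=5,i=4, bit22=0)
  nb #.#.#: next=#  (t=0,i=7, bit21=1)
  nb #.#..: next=.  (t=0,i=9, bit20=0)
  nb #..##: next=#  (t=0,i=11, bit19=1)
  nb #..#.: next=.  (t=5,i=7, bit18=0)
  nb #...#: next=.  (t=0,i=3, bit17=0)
  nb #....: next=.  (t=0,i=16, bit16=0)
  nb .####: next=.  (t=1,i=5, bit15=0)
  nb .###.: next=.  (t=0,i=13, bit14=0)
  nb .##.#: next=.  (t=1,i=0, bit13=0)
  nb .##..: next=.  (t=5,i=5, bit12=0)
  nb .#.##: next=.  (t=1,i=3, bit11=0)
  nb .#.#.: next=#  (t=0,i=6, bit10=1)
  nb .#..#: next=#  (t=0,i=10, bit9=1)
  nb .#...: next=#  (t=0,i=2, bit8=1)
  nb ..###: next=#  (t=0,i=12, bit7=1)
  nb ..##.: next=.  (t=1,i=19, bit6=0)
  nb ..#.#: next=#  (t=0,i=5, bit5=1)
  nb ..#..: next=.  (t=0,i=1, bit4=0)
  nb ...##: next=.  (t=1,i=18, bit3=0)
  nb ...#.: next=#  (t=0,i=0, bit2=1)
  nb ....#: next=#  (t=0,i=19, bit1=1)
  nb .....: next=.  (t=0,i=17, bit0=0)
  bits 10101100101010000000011110100110 = 2896693158

2896693158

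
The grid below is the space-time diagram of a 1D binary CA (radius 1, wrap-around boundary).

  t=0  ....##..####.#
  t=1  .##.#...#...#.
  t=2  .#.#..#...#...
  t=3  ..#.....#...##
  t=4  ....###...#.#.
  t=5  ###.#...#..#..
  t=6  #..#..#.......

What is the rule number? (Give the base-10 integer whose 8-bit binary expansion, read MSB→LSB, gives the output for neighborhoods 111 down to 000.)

41

  nb ###: next=.  (t=0,i=9, bit7=0)
  nb ##.: next=.  (t=0,i=5, bit6=0)
  nb #.#: next=#  (t=0,i=12, bit5=1)
  nb #..: next=.  (t=0,i=0, bit4=0)
  nb .##: next=#  (t=0,i=4, bit3=1)
  nb .#.: next=.  (t=0,i=13, bit2=0)
  nb ..#: next=.  (t=0,i=3, bit1=0)
  nb ...: next=#  (t=0,i=1, bit0=1)
  bits 00101001 = 41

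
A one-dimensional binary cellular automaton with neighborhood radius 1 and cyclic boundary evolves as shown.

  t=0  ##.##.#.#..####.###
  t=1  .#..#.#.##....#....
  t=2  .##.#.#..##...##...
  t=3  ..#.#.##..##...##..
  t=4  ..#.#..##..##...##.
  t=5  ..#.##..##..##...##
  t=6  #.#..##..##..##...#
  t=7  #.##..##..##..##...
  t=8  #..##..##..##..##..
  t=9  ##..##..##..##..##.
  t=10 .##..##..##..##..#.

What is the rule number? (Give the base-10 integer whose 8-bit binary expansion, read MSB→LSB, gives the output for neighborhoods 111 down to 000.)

84

  nb ###: next=.  (t=0,i=0, bit7=0)
  nb ##.: next=#  (t=0,i=1, bit6=1)
  nb #.#: next=.  (t=0,i=2, bit5=0)
  nb #..: next=#  (t=0,i=9, bit4=1)
  nb .##: next=.  (t=0,i=3, bit3=0)
  nb .#.: next=#  (t=0,i=6, bit2=1)
  nb ..#: next=.  (t=0,i=10, bit1=0)
  nb ...: next=.  (t=1,i=11, bit0=0)
  bits 01010100 = 84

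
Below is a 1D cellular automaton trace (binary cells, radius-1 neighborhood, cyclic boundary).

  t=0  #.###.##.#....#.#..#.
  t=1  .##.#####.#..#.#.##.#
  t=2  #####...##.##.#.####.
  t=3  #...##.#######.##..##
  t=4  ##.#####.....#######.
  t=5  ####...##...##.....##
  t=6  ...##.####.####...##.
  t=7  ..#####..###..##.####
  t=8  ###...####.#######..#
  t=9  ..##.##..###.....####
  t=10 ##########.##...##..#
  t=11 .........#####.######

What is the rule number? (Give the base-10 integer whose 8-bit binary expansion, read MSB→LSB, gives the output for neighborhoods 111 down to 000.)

  nb ###: next=.  (t=0,i=3, bit7=0)
  nb ##.: next=#  (t=0,i=4, bit6=1)
  nb #.#: next=#  (t=0,i=1, bit5=1)
  nb #..: next=#  (t=0,i=10, bit4=1)
  nb .##: next=#  (t=0,i=2, bit3=1)
  nb .#.: next=.  (t=0,i=0, bit2=0)
  nb ..#: next=#  (t=0,i=13, bit1=1)
  nb ...: next=.  (t=0,i=11, bit0=0)
  bits 01111010 = 122

122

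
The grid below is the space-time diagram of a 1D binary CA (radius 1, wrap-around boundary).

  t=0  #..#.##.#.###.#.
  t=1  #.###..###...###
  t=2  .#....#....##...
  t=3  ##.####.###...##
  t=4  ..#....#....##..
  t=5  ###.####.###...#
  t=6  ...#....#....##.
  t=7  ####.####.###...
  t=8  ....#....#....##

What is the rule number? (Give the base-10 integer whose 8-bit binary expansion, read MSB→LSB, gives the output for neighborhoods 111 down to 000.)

39

  [7] ### => .  t=0,i=11
  [6] ##. => .  t=0,i=6
  [5] #.# => #  t=0,i=4
  [4] #.. => .  t=0,i=1
  [3] .## => .  t=0,i=5
  [2] .#. => #  t=0,i=0
  [1] ..# => #  t=0,i=2
  [0] ... => #  t=1,i=11
  bits 00100111 = 39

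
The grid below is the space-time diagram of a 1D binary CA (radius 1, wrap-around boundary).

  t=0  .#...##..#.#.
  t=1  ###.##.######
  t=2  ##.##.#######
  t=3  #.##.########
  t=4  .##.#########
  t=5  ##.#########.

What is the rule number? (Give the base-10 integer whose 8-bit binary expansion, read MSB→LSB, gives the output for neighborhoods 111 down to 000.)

190

  nb ###: next=#  (t=1,i=0, bit7=1)
  nb ##.: next=.  (t=0,i=6, bit6=0)
  nb #.#: next=#  (t=0,i=10, bit5=1)
  nb #..: next=#  (t=0,i=2, bit4=1)
  nb .##: next=#  (t=0,i=5, bit3=1)
  nb .#.: next=#  (t=0,i=1, bit2=1)
  nb ..#: next=#  (t=0,i=0, bit1=1)
  nb ...: next=.  (t=0,i=3, bit0=0)
  bits 10111110 = 190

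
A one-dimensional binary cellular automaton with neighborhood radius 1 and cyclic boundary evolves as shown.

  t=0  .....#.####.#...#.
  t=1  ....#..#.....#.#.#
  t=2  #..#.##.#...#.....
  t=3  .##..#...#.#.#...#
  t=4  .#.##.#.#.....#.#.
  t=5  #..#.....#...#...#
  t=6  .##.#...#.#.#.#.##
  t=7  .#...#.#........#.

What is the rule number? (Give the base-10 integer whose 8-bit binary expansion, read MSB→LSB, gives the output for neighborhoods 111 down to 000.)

26

  ### -> .   bit 7 = 0  t=0,i=8
  ##. -> .   bit 6 = 0  t=0,i=10
  #.# -> .   bit 5 = 0  t=0,i=6
  #.. -> #   bit 4 = 1  t=0,i=13
  .## -> #   bit 3 = 1  t=0,i=7
  .#. -> .   bit 2 = 0  t=0,i=5
  ..# -> #   bit 1 = 1  t=0,i=4
  ... -> .   bit 0 = 0  t=0,i=0
  bits 00011010 = 26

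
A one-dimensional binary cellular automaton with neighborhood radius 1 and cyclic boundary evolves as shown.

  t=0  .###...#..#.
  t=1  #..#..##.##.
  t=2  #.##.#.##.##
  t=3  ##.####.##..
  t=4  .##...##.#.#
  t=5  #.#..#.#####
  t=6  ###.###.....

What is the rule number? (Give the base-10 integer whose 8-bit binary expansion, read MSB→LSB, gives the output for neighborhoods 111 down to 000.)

102

  ###|.  b7=0 t=0,i=2
  ##.|#  b6=1 t=0,i=3
  #.#|#  b5=1 t=1,i=8
  #..|.  b4=0 t=0,i=4
  .##|.  b3=0 t=0,i=1
  .#.|#  b2=1 t=0,i=7
  ..#|#  b1=1 t=0,i=0
  ...|.  b0=0 t=0,i=5
  bits 01100110 = 102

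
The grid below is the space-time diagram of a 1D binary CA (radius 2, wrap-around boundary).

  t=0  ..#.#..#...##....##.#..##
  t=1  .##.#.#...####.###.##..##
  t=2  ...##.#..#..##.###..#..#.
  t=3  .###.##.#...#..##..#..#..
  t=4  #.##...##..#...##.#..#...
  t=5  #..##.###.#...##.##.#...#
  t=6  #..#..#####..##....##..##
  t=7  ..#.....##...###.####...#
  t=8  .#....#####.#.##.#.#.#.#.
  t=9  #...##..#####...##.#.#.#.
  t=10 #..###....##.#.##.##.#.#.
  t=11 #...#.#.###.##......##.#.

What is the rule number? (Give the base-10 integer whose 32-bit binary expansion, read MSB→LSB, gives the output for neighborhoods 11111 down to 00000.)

3853799534

  #####|#  b31=1 t=6,i=8
  ####.|#  b30=1 t=1,i=12
  ###.#|#  b29=1 t=1,i=13
  ###..|.  b28=0 t=2,i=17
  ##.##|.  b27=0 t=1,i=0
  ##.#.|#  b26=1 t=0,i=19
  ##..#|.  b25=0 t=0,i=0
  ##...|#  b24=1 t=0,i=13
  #.###|#  b23=1 t=1,i=15
  #.##.|.  b22=0 t=1,i=1
  #.#.#|#  b21=1 t=1,i=4
  #.#..|#  b20=1 t=0,i=4
  #..##|.  b19=0 t=0,i=22
  #..#.|#  b18=1 t=0,i=1
  #...#|.  b17=0 t=0,i=9
  #....|.  b16=0 t=0,i=14
  .####|.  b15=0 t=1,i=11
  .###.|#  b14=1 t=1,i=16
  .##.#|.  b13=0 t=0,i=18
  .##..|#  b12=1 t=0,i=12
  .#.##|.  b11=0 t=4,i=1
  .#.#.|.  b10=0 t=0,i=3
  .#..#|.  b9=0 t=0,i=5
  .#...|.  b8=0 t=0,i=8
  ..###|.  b7=0 t=1,i=10
  ..##.|#  b6=1 t=0,i=11
  ..#.#|#  b5=1 t=0,i=2
  ..#..|.  b4=0 t=0,i=7
  ...##|#  b3=1 t=0,i=10
  ...#.|#  b2=1 t=3,i=11
  ....#|#  b1=1 t=0,i=15
  .....|.  b0=0 t=7,i=5
  bits 11100101101101000101000001101110 = 3853799534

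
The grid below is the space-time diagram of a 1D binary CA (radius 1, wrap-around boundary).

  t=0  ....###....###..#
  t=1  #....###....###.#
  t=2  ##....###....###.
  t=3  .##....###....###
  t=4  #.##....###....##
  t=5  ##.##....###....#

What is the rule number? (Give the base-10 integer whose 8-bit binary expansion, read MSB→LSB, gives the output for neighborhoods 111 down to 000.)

  ###|#  b7=1 t=0,i=5
  ##.|#  b6=1 t=0,i=6
  #.#|#  b5=1 t=1,i=15
  #..|#  b4=1 t=0,i=0
  .##|.  b3=0 t=0,i=4
  .#.|#  b2=1 t=0,i=16
  ..#|.  b1=0 t=0,i=3
  ...|.  b0=0 t=0,i=1
  bits 11110100 = 244

244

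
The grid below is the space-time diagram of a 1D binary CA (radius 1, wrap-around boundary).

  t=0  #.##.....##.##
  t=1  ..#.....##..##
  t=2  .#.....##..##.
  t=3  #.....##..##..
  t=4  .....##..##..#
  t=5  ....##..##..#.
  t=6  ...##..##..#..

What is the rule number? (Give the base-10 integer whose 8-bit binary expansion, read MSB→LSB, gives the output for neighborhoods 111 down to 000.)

138

  nb ###: next=#  (t=0,i=13, bit7=1)
  nb ##.: next=.  (t=0,i=0, bit6=0)
  nb #.#: next=.  (t=0,i=1, bit5=0)
  nb #..: next=.  (t=0,i=4, bit4=0)
  nb .##: next=#  (t=0,i=2, bit3=1)
  nb .#.: next=.  (t=1,i=2, bit2=0)
  nb ..#: next=#  (t=0,i=8, bit1=1)
  nb ...: next=.  (t=0,i=5, bit0=0)
  bits 10001010 = 138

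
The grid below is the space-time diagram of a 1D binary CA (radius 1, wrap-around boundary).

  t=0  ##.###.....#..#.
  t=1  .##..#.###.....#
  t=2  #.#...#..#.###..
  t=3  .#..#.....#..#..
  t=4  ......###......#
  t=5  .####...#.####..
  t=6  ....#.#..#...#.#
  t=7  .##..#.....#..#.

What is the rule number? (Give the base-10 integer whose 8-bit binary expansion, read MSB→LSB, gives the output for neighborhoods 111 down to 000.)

  nb ###: next=.  (t=0,i=4, bit7=0)
  nb ##.: next=#  (t=0,i=1, bit6=1)
  nb #.#: next=#  (t=0,i=2, bit5=1)
  nb #..: next=.  (t=0,i=6, bit4=0)
  nb .##: next=.  (t=0,i=0, bit3=0)
  nb .#.: next=.  (t=0,i=11, bit2=0)
  nb ..#: next=.  (t=0,i=10, bit1=0)
  nb ...: next=#  (t=0,i=7, bit0=1)
  bits 01100001 = 97

97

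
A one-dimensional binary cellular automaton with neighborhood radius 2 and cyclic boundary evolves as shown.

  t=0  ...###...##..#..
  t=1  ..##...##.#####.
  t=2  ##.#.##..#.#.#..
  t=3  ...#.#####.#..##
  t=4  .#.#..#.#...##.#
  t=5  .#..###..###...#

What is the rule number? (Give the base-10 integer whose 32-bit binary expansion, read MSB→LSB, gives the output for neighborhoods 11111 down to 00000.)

1248760760

  nb #####: next=.  (t=1,i=12, bit31=0)
  nb ####.: next=#  (t=1,i=13, bit30=1)
  nb ###.#: next=.  (t=3,i=9, bit29=0)
  nb ###..: next=.  (t=0,i=5, bit28=0)
  nb ##.##: next=#  (t=1,i=9, bit27=1)
  nb ##.#.: next=.  (t=2,i=2, bit26=0)
  nb ##..#: next=#  (t=0,i=11, bit25=1)
  nb ##...: next=.  (t=0,i=6, bit24=0)
  nb #.###: next=.  (t=1,i=10, bit23=0)
  nb #.##.: next=#  (t=2,i=5, bit22=1)
  nb #.#.#: next=#  (t=2,i=3, bit21=1)
  nb #.#..: next=.  (t=2,i=13, bit20=0)
  nb #..##: next=#  (t=2,i=15, bit19=1)
  nb #..#.: next=#  (t=0,i=12, bit18=1)
  nb #...#: next=#  (t=0,i=7, bit17=1)
  nb #....: next=.  (t=0,i=15, bit16=0)
  nb .####: next=#  (t=1,i=11, bit15=1)
  nb .###.: next=.  (t=0,i=4, bit14=0)
  nb .##.#: next=.  (t=1,i=8, bit13=0)
  nb .##..: next=#  (t=0,i=10, bit12=1)
  nb .#.##: next=.  (t=2,i=4, bit11=0)
  nb .#.#.: next=.  (t=2,i=10, bit10=0)
  nb .#..#: next=#  (t=2,i=14, bit9=1)
  nb .#...: next=#  (t=0,i=14, bit8=1)
  nb ..###: next=#  (t=0,i=3, bit7=1)
  nb ..##.: next=.  (t=0,i=9, bit6=0)
  nb ..#.#: next=#  (t=2,i=9, bit5=1)
  nb ..#..: next=#  (t=0,i=13, bit4=1)
  nb ...##: next=#  (t=0,i=2, bit3=1)
  nb ...#.: next=.  (t=3,i=2, bit2=0)
  nb ....#: next=.  (t=0,i=1, bit1=0)
  nb .....: next=.  (t=0,i=0, bit0=0)
  bits 01001010011011101001001110111000 = 1248760760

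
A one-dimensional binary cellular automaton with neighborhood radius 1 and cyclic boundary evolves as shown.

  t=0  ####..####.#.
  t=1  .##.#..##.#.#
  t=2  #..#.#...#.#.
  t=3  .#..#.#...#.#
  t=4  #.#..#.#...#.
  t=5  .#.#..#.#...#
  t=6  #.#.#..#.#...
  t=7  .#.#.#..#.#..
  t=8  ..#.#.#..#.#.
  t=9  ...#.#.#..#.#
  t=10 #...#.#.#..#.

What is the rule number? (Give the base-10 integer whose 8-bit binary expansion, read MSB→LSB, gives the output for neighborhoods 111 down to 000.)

176

  nb ###: next=#  (t=0,i=1, bit7=1)
  nb ##.: next=.  (t=0,i=3, bit6=0)
  nb #.#: next=#  (t=0,i=10, bit5=1)
  nb #..: next=#  (t=0,i=4, bit4=1)
  nb .##: next=.  (t=0,i=0, bit3=0)
  nb .#.: next=.  (t=0,i=11, bit2=0)
  nb ..#: next=.  (t=0,i=5, bit1=0)
  nb ...: next=.  (t=2,i=7, bit0=0)
  bits 10110000 = 176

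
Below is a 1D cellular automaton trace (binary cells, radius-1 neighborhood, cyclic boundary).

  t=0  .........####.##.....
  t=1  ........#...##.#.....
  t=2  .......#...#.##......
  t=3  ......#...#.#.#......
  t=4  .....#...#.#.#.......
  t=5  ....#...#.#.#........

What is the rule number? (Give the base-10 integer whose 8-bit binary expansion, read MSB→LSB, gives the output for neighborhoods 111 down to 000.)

98

  ### -> .   bit 7 = 0  t=0,i=10
  ##. -> #   bit 6 = 1  t=0,i=12
  #.# -> #   bit 5 = 1  t=0,i=13
  #.. -> .   bit 4 = 0  t=0,i=16
  .## -> .   bit 3 = 0  t=0,i=9
  .#. -> .   bit 2 = 0  t=1,i=8
  ..# -> #   bit 1 = 1  t=0,i=8
  ... -> .   bit 0 = 0  t=0,i=0
  bits 01100010 = 98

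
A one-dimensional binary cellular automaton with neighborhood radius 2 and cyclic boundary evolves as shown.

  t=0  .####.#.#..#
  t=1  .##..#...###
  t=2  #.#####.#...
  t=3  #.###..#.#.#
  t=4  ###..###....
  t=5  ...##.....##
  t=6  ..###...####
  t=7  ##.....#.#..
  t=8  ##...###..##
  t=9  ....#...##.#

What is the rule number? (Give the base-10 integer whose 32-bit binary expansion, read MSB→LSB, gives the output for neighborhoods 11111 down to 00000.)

2391585662

  nb #####: next=#  (t=2,i=4, bit31=1)
  nb ####.: next=.  (t=0,i=3, bit30=0)
  nb ###.#: next=.  (t=0,i=4, bit29=0)
  nb ###..: next=.  (t=3,i=4, bit28=0)
  nb ##.##: next=#  (t=1,i=0, bit27=1)
  nb ##.#.: next=#  (t=0,i=5, bit26=1)
  nb ##..#: next=#  (t=1,i=3, bit25=1)
  nb ##...: next=.  (t=4,i=8, bit24=0)
  nb #.###: next=#  (t=0,i=1, bit23=1)
  nb #.##.: next=.  (t=1,i=1, bit22=0)
  nb #.#.#: next=.  (t=0,i=6, bit21=0)
  nb #.#..: next=.  (t=0,i=8, bit20=0)
  nb #..##: next=#  (t=4,i=4, bit19=1)
  nb #..#.: next=#  (t=0,i=10, bit18=1)
  nb #...#: next=.  (t=1,i=7, bit17=0)
  nb #....: next=.  (t=4,i=9, bit16=0)
  nb .####: next=#  (t=0,i=2, bit15=1)
  nb .###.: next=.  (t=1,i=10, bit14=0)
  nb .##.#: next=#  (t=3,i=0, bit13=1)
  nb .##..: next=#  (t=1,i=2, bit12=1)
  nb .#.##: next=.  (t=0,i=0, bit11=0)
  nb .#.#.: next=.  (t=0,i=7, bit10=0)
  nb .#..#: next=#  (t=0,i=9, bit9=1)
  nb .#...: next=#  (t=1,i=6, bit8=1)
  nb ..###: next=.  (t=1,i=9, bit7=0)
  nb ..##.: next=#  (t=5,i=3, bit6=1)
  nb ..#.#: next=#  (t=0,i=11, bit5=1)
  nb ..#..: next=#  (t=1,i=5, bit4=1)
  nb ...##: next=#  (t=1,i=8, bit3=1)
  nb ...#.: next=#  (t=2,i=11, bit2=1)
  nb ....#: next=#  (t=4,i=10, bit1=1)
  nb .....: next=.  (t=5,i=7, bit0=0)
  bits 10001110100011001011001101111110 = 2391585662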